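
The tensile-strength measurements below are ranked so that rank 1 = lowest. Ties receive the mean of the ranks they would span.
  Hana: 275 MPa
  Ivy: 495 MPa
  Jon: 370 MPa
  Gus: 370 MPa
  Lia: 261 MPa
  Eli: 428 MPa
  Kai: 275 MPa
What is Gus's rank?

4.5

Sorted (ascending): 261, 275, 275, 370, 370, 428, 495
The 2 values of 275 occupy positions 2–3 → average rank (2+3)/2 = 2.5.
The 2 values of 370 occupy positions 4–5 → average rank (4+5)/2 = 4.5.
Gus has value 370 MPa → rank 4.5.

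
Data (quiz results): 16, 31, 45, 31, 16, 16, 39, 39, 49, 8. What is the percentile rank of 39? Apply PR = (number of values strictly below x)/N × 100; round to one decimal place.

60.0

N = 10.
Strictly below 39: 6. Equal to 39: 2.
PR = 6/10 × 100 = 60.0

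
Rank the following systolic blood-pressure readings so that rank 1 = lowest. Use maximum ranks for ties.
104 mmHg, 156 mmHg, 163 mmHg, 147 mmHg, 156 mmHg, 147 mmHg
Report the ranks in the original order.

Sorted (ascending): 104, 147, 147, 156, 156, 163
The 2 values of 147 occupy positions 2–3 → each gets rank 3.
The 2 values of 156 occupy positions 4–5 → each gets rank 5.

1, 5, 6, 3, 5, 3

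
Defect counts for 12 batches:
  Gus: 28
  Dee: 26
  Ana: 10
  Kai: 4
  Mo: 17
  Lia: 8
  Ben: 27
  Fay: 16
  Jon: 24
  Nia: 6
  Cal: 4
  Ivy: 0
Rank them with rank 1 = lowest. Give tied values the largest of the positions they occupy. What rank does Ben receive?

Sorted (ascending): 0, 4, 4, 6, 8, 10, 16, 17, 24, 26, 27, 28
The 2 values of 4 occupy positions 2–3 → each gets rank 3.
Ben has value 27 → rank 11.

11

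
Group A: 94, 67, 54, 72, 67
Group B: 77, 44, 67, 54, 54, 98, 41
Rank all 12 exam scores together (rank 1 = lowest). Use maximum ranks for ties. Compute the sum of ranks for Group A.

41

Sorted (ascending): 41, 44, 54, 54, 54, 67, 67, 67, 72, 77, 94, 98
The 3 values of 54 occupy positions 3–5 → each gets rank 5.
The 3 values of 67 occupy positions 6–8 → each gets rank 8.
Group A values → pooled ranks: 94→11, 67→8, 54→5, 72→9, 67→8
Rank sum = 11 + 8 + 5 + 9 + 8 = 41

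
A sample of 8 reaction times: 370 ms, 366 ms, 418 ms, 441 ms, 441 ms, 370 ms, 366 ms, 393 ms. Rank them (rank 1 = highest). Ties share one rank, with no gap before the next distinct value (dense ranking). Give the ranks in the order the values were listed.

Sorted (descending): 441, 441, 418, 393, 370, 370, 366, 366
The 2 values of 441 share dense rank 1.
The 2 values of 370 share dense rank 4.
The 2 values of 366 share dense rank 5.
Remaining distinct values take the next consecutive integers.

4, 5, 2, 1, 1, 4, 5, 3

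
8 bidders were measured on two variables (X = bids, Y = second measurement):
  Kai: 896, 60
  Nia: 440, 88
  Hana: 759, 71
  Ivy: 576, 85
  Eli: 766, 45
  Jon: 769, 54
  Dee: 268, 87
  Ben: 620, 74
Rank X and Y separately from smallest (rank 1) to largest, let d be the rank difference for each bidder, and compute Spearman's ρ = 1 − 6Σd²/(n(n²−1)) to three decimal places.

Ranks of variable 1: 8, 2, 5, 3, 6, 7, 1, 4
Ranks of variable 2: 3, 8, 4, 6, 1, 2, 7, 5
d = r₁ − r₂: 5, -6, 1, -3, 5, 5, -6, -1
d²: 25, 36, 1, 9, 25, 25, 36, 1; Σd² = 158
ρ = 1 − 6·158/(8·63) = 1 − 948/504 = -0.881

-0.881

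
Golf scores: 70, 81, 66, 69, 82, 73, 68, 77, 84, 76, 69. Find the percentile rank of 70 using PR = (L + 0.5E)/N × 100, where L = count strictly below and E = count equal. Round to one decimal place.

N = 11.
Strictly below 70: 4. Equal to 70: 1.
PR = (4 + 0.5·1)/11 × 100 = 40.9

40.9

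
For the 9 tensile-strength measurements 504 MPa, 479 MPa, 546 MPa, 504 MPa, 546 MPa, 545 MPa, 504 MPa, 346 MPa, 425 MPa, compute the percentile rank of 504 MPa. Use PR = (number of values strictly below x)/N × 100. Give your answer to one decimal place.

33.3

N = 9.
Strictly below 504: 3. Equal to 504: 3.
PR = 3/9 × 100 = 33.3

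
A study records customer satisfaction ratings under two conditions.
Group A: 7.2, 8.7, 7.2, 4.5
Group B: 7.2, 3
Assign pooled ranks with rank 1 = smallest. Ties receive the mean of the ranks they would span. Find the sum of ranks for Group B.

5

Sorted (ascending): 3, 4.5, 7.2, 7.2, 7.2, 8.7
The 3 values of 7.2 occupy positions 3–5 → average rank 4.
Group B values → pooled ranks: 7.2→4, 3→1
Rank sum = 4 + 1 = 5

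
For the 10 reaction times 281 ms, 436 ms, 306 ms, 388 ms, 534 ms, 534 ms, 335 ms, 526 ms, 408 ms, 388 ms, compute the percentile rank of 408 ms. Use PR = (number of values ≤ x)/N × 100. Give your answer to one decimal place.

N = 10.
Strictly below 408: 5. Equal to 408: 1.
PR = 6/10 × 100 = 60.0

60.0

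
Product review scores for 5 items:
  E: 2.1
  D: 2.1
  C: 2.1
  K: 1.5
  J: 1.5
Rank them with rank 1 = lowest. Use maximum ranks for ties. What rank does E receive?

Sorted (ascending): 1.5, 1.5, 2.1, 2.1, 2.1
The 2 values of 1.5 occupy positions 1–2 → each gets rank 2.
The 3 values of 2.1 occupy positions 3–5 → each gets rank 5.
E has value 2.1 → rank 5.

5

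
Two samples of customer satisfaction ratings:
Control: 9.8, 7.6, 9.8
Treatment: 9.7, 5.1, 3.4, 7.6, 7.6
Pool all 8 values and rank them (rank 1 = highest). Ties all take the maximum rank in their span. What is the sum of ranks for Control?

Sorted (descending): 9.8, 9.8, 9.7, 7.6, 7.6, 7.6, 5.1, 3.4
The 2 values of 9.8 occupy positions 1–2 → each gets rank 2.
The 3 values of 7.6 occupy positions 4–6 → each gets rank 6.
Control values → pooled ranks: 9.8→2, 7.6→6, 9.8→2
Rank sum = 2 + 6 + 2 = 10

10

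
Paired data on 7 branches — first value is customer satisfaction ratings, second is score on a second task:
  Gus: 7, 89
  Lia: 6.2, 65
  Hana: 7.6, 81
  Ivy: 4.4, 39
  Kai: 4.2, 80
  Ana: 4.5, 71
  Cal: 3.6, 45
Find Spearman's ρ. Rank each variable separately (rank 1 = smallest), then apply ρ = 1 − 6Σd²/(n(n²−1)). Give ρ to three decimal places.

0.643

Ranks of variable 1: 6, 5, 7, 3, 2, 4, 1
Ranks of variable 2: 7, 3, 6, 1, 5, 4, 2
d = r₁ − r₂: -1, 2, 1, 2, -3, 0, -1
d²: 1, 4, 1, 4, 9, 0, 1; Σd² = 20
ρ = 1 − 6·20/(7·48) = 1 − 120/336 = 0.643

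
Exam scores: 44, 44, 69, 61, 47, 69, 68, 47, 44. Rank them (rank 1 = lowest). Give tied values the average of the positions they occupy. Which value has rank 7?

68

Sorted (ascending): 44, 44, 44, 47, 47, 61, 68, 69, 69
The 3 values of 44 occupy positions 1–3 → average rank 2.
The 2 values of 47 occupy positions 4–5 → average rank (4+5)/2 = 4.5.
The 2 values of 69 occupy positions 8–9 → average rank (8+9)/2 = 8.5.
Rank 7 → value 68.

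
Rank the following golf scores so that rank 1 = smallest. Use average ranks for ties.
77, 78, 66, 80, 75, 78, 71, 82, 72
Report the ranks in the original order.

5, 6.5, 1, 8, 4, 6.5, 2, 9, 3

Sorted (ascending): 66, 71, 72, 75, 77, 78, 78, 80, 82
The 2 values of 78 occupy positions 6–7 → average rank (6+7)/2 = 6.5.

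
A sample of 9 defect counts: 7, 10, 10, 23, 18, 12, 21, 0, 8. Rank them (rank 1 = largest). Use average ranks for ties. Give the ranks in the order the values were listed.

8, 5.5, 5.5, 1, 3, 4, 2, 9, 7

Sorted (descending): 23, 21, 18, 12, 10, 10, 8, 7, 0
The 2 values of 10 occupy positions 5–6 → average rank (5+6)/2 = 5.5.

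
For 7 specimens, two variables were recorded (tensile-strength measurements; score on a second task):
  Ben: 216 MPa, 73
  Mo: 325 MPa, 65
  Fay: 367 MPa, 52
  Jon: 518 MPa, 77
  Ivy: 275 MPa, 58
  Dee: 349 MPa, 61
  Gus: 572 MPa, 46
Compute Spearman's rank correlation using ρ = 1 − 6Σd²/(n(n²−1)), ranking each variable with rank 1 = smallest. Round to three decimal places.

-0.357

Ranks of variable 1: 1, 3, 5, 6, 2, 4, 7
Ranks of variable 2: 6, 5, 2, 7, 3, 4, 1
d = r₁ − r₂: -5, -2, 3, -1, -1, 0, 6
d²: 25, 4, 9, 1, 1, 0, 36; Σd² = 76
ρ = 1 − 6·76/(7·48) = 1 − 456/336 = -0.357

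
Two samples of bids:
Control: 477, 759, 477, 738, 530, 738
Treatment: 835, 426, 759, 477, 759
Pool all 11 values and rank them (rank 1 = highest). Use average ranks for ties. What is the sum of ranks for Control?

39

Sorted (descending): 835, 759, 759, 759, 738, 738, 530, 477, 477, 477, 426
The 3 values of 759 occupy positions 2–4 → average rank 3.
The 2 values of 738 occupy positions 5–6 → average rank (5+6)/2 = 5.5.
The 3 values of 477 occupy positions 8–10 → average rank 9.
Control values → pooled ranks: 477→9, 759→3, 477→9, 738→5.5, 530→7, 738→5.5
Rank sum = 9 + 3 + 9 + 5.5 + 7 + 5.5 = 39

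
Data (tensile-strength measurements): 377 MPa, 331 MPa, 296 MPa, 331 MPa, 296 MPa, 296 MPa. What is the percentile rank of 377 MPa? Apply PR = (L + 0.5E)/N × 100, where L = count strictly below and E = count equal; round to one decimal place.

91.7

N = 6.
Strictly below 377: 5. Equal to 377: 1.
PR = (5 + 0.5·1)/6 × 100 = 91.7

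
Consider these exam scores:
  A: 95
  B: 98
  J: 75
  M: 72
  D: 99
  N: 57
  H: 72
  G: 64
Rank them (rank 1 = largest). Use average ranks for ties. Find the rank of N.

8

Sorted (descending): 99, 98, 95, 75, 72, 72, 64, 57
The 2 values of 72 occupy positions 5–6 → average rank (5+6)/2 = 5.5.
N has value 57 → rank 8.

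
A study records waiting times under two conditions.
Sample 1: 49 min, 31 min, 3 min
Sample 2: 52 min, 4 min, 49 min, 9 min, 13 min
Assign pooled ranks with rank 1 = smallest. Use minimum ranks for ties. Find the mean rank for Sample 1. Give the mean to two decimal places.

4.00

Sorted (ascending): 3, 4, 9, 13, 31, 49, 49, 52
The 2 values of 49 occupy positions 6–7 → each gets rank 6.
Sample 1 values → pooled ranks: 49→6, 31→5, 3→1
Mean rank = (6 + 5 + 1) / 3 = 4.00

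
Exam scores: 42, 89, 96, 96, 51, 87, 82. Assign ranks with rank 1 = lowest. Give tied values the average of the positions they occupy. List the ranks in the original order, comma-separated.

1, 5, 6.5, 6.5, 2, 4, 3

Sorted (ascending): 42, 51, 82, 87, 89, 96, 96
The 2 values of 96 occupy positions 6–7 → average rank (6+7)/2 = 6.5.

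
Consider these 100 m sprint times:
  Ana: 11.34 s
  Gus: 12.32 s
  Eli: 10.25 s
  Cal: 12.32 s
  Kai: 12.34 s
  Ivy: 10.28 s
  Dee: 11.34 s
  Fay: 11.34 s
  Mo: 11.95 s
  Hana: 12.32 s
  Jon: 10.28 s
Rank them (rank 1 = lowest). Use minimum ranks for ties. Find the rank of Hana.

8

Sorted (ascending): 10.25, 10.28, 10.28, 11.34, 11.34, 11.34, 11.95, 12.32, 12.32, 12.32, 12.34
The 2 values of 10.28 occupy positions 2–3 → each gets rank 2.
The 3 values of 11.34 occupy positions 4–6 → each gets rank 4.
The 3 values of 12.32 occupy positions 8–10 → each gets rank 8.
Hana has value 12.32 s → rank 8.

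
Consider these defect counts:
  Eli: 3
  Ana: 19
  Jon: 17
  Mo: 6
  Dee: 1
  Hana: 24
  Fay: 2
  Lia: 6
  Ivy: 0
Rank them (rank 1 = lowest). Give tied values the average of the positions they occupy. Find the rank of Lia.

Sorted (ascending): 0, 1, 2, 3, 6, 6, 17, 19, 24
The 2 values of 6 occupy positions 5–6 → average rank (5+6)/2 = 5.5.
Lia has value 6 → rank 5.5.

5.5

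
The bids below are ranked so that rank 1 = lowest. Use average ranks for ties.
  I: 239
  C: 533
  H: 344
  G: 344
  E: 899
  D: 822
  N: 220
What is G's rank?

Sorted (ascending): 220, 239, 344, 344, 533, 822, 899
The 2 values of 344 occupy positions 3–4 → average rank (3+4)/2 = 3.5.
G has value 344 → rank 3.5.

3.5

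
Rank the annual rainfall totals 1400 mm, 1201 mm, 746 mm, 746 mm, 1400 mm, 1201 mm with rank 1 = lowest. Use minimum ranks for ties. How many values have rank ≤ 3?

Sorted (ascending): 746, 746, 1201, 1201, 1400, 1400
The 2 values of 746 occupy positions 1–2 → each gets rank 1.
The 2 values of 1201 occupy positions 3–4 → each gets rank 3.
The 2 values of 1400 occupy positions 5–6 → each gets rank 5.
Ranks ≤ 3: {1, 1, 3, 3} → 4 values.

4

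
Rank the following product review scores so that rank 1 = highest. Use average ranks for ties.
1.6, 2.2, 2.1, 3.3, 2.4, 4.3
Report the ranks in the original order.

Sorted (descending): 4.3, 3.3, 2.4, 2.2, 2.1, 1.6
No ties — each value takes its position as its rank.

6, 4, 5, 2, 3, 1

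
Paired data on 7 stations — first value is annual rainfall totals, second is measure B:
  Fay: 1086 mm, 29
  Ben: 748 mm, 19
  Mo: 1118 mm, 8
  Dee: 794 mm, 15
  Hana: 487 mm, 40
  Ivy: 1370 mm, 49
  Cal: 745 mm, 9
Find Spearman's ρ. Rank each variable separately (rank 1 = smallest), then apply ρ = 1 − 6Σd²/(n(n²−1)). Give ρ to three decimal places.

0.071

Ranks of variable 1: 5, 3, 6, 4, 1, 7, 2
Ranks of variable 2: 5, 4, 1, 3, 6, 7, 2
d = r₁ − r₂: 0, -1, 5, 1, -5, 0, 0
d²: 0, 1, 25, 1, 25, 0, 0; Σd² = 52
ρ = 1 − 6·52/(7·48) = 1 − 312/336 = 0.071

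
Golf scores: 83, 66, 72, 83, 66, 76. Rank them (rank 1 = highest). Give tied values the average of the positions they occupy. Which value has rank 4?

Sorted (descending): 83, 83, 76, 72, 66, 66
The 2 values of 83 occupy positions 1–2 → average rank (1+2)/2 = 1.5.
The 2 values of 66 occupy positions 5–6 → average rank (5+6)/2 = 5.5.
Rank 4 → value 72.

72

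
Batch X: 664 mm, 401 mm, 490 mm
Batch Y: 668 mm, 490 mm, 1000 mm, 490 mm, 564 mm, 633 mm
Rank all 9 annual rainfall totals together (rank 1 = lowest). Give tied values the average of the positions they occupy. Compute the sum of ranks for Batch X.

11

Sorted (ascending): 401, 490, 490, 490, 564, 633, 664, 668, 1000
The 3 values of 490 occupy positions 2–4 → average rank 3.
Batch X values → pooled ranks: 664→7, 401→1, 490→3
Rank sum = 7 + 1 + 3 = 11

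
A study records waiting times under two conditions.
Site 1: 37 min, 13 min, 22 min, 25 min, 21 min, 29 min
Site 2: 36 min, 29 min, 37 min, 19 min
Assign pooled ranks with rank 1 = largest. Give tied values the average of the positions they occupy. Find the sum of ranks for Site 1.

Sorted (descending): 37, 37, 36, 29, 29, 25, 22, 21, 19, 13
The 2 values of 37 occupy positions 1–2 → average rank (1+2)/2 = 1.5.
The 2 values of 29 occupy positions 4–5 → average rank (4+5)/2 = 4.5.
Site 1 values → pooled ranks: 37→1.5, 13→10, 22→7, 25→6, 21→8, 29→4.5
Rank sum = 1.5 + 10 + 7 + 6 + 8 + 4.5 = 37

37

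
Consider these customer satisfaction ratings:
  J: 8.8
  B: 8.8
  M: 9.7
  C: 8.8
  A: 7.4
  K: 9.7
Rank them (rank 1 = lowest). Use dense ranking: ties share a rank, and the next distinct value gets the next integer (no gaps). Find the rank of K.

Sorted (ascending): 7.4, 8.8, 8.8, 8.8, 9.7, 9.7
The 3 values of 8.8 share dense rank 2.
The 2 values of 9.7 share dense rank 3.
Remaining distinct values take the next consecutive integers.
K has value 9.7 → rank 3.

3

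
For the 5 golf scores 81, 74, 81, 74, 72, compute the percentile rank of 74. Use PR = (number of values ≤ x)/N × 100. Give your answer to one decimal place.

N = 5.
Strictly below 74: 1. Equal to 74: 2.
PR = 3/5 × 100 = 60.0

60.0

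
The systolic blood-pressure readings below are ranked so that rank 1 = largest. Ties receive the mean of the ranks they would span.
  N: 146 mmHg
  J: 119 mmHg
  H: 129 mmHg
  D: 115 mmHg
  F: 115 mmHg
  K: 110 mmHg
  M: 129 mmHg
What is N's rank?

Sorted (descending): 146, 129, 129, 119, 115, 115, 110
The 2 values of 129 occupy positions 2–3 → average rank (2+3)/2 = 2.5.
The 2 values of 115 occupy positions 5–6 → average rank (5+6)/2 = 5.5.
N has value 146 mmHg → rank 1.

1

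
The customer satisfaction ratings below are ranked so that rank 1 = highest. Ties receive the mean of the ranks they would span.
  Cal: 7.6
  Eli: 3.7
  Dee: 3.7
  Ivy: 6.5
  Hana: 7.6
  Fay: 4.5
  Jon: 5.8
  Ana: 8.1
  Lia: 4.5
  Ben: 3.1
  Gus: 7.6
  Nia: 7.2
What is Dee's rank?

10.5

Sorted (descending): 8.1, 7.6, 7.6, 7.6, 7.2, 6.5, 5.8, 4.5, 4.5, 3.7, 3.7, 3.1
The 3 values of 7.6 occupy positions 2–4 → average rank 3.
The 2 values of 4.5 occupy positions 8–9 → average rank (8+9)/2 = 8.5.
The 2 values of 3.7 occupy positions 10–11 → average rank (10+11)/2 = 10.5.
Dee has value 3.7 → rank 10.5.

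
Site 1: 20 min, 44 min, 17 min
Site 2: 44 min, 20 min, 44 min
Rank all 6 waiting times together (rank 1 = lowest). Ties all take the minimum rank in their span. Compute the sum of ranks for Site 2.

10

Sorted (ascending): 17, 20, 20, 44, 44, 44
The 2 values of 20 occupy positions 2–3 → each gets rank 2.
The 3 values of 44 occupy positions 4–6 → each gets rank 4.
Site 2 values → pooled ranks: 44→4, 20→2, 44→4
Rank sum = 4 + 2 + 4 = 10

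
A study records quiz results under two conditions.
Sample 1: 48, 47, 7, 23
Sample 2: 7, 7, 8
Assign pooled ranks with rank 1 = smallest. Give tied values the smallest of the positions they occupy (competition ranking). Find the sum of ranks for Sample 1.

19

Sorted (ascending): 7, 7, 7, 8, 23, 47, 48
The 3 values of 7 occupy positions 1–3 → each gets rank 1.
Sample 1 values → pooled ranks: 48→7, 47→6, 7→1, 23→5
Rank sum = 7 + 6 + 1 + 5 = 19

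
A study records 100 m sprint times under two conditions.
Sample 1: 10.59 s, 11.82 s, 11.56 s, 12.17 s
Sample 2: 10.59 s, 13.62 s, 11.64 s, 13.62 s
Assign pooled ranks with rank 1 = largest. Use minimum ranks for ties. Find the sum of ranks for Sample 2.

14

Sorted (descending): 13.62, 13.62, 12.17, 11.82, 11.64, 11.56, 10.59, 10.59
The 2 values of 13.62 occupy positions 1–2 → each gets rank 1.
The 2 values of 10.59 occupy positions 7–8 → each gets rank 7.
Sample 2 values → pooled ranks: 10.59→7, 13.62→1, 11.64→5, 13.62→1
Rank sum = 7 + 1 + 5 + 1 = 14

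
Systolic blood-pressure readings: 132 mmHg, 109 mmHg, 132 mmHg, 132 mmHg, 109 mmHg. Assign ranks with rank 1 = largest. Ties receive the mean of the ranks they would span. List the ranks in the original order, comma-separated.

2, 4.5, 2, 2, 4.5

Sorted (descending): 132, 132, 132, 109, 109
The 3 values of 132 occupy positions 1–3 → average rank 2.
The 2 values of 109 occupy positions 4–5 → average rank (4+5)/2 = 4.5.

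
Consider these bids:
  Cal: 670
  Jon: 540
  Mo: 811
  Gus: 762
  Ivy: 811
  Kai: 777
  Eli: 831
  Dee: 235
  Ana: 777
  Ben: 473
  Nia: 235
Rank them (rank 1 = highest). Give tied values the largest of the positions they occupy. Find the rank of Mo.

3

Sorted (descending): 831, 811, 811, 777, 777, 762, 670, 540, 473, 235, 235
The 2 values of 811 occupy positions 2–3 → each gets rank 3.
The 2 values of 777 occupy positions 4–5 → each gets rank 5.
The 2 values of 235 occupy positions 10–11 → each gets rank 11.
Mo has value 811 → rank 3.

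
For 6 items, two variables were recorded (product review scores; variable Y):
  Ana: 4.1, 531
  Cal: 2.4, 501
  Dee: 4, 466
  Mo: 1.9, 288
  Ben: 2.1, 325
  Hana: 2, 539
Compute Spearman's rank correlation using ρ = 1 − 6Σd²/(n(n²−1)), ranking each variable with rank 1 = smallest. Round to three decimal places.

0.371

Ranks of variable 1: 6, 4, 5, 1, 3, 2
Ranks of variable 2: 5, 4, 3, 1, 2, 6
d = r₁ − r₂: 1, 0, 2, 0, 1, -4
d²: 1, 0, 4, 0, 1, 16; Σd² = 22
ρ = 1 − 6·22/(6·35) = 1 − 132/210 = 0.371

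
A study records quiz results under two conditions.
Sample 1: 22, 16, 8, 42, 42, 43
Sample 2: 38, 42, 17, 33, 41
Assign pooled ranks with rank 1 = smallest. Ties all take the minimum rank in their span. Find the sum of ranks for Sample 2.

29

Sorted (ascending): 8, 16, 17, 22, 33, 38, 41, 42, 42, 42, 43
The 3 values of 42 occupy positions 8–10 → each gets rank 8.
Sample 2 values → pooled ranks: 38→6, 42→8, 17→3, 33→5, 41→7
Rank sum = 6 + 8 + 3 + 5 + 7 = 29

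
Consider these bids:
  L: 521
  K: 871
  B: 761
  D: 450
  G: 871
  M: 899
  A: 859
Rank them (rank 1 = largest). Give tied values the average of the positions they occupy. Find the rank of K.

2.5

Sorted (descending): 899, 871, 871, 859, 761, 521, 450
The 2 values of 871 occupy positions 2–3 → average rank (2+3)/2 = 2.5.
K has value 871 → rank 2.5.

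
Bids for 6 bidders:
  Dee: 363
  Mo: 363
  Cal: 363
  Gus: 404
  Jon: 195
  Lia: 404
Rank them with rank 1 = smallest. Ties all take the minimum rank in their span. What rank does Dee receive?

Sorted (ascending): 195, 363, 363, 363, 404, 404
The 3 values of 363 occupy positions 2–4 → each gets rank 2.
The 2 values of 404 occupy positions 5–6 → each gets rank 5.
Dee has value 363 → rank 2.

2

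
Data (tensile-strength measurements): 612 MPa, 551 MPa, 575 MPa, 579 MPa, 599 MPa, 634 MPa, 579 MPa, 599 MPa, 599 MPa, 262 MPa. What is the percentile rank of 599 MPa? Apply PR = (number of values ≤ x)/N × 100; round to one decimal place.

80.0

N = 10.
Strictly below 599: 5. Equal to 599: 3.
PR = 8/10 × 100 = 80.0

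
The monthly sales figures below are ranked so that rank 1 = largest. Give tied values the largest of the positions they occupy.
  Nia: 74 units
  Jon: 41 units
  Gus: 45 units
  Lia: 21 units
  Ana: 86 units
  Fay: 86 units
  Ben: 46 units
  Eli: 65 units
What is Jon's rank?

7

Sorted (descending): 86, 86, 74, 65, 46, 45, 41, 21
The 2 values of 86 occupy positions 1–2 → each gets rank 2.
Jon has value 41 units → rank 7.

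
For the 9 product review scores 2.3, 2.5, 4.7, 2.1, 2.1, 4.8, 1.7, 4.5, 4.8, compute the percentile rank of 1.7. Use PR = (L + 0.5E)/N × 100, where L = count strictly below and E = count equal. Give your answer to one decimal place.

5.6

N = 9.
Strictly below 1.7: 0. Equal to 1.7: 1.
PR = (0 + 0.5·1)/9 × 100 = 5.6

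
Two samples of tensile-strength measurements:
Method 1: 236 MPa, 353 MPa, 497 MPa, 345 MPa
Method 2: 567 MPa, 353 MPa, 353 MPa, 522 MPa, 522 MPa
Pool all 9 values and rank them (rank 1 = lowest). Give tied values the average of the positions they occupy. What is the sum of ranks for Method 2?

Sorted (ascending): 236, 345, 353, 353, 353, 497, 522, 522, 567
The 3 values of 353 occupy positions 3–5 → average rank 4.
The 2 values of 522 occupy positions 7–8 → average rank (7+8)/2 = 7.5.
Method 2 values → pooled ranks: 567→9, 353→4, 353→4, 522→7.5, 522→7.5
Rank sum = 9 + 4 + 4 + 7.5 + 7.5 = 32

32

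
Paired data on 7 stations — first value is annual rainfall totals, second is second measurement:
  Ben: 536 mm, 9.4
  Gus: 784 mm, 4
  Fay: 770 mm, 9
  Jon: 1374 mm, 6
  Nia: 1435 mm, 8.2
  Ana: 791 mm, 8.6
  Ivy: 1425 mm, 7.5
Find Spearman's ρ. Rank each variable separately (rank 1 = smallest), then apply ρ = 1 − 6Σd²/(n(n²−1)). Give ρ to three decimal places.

Ranks of variable 1: 1, 3, 2, 5, 7, 4, 6
Ranks of variable 2: 7, 1, 6, 2, 4, 5, 3
d = r₁ − r₂: -6, 2, -4, 3, 3, -1, 3
d²: 36, 4, 16, 9, 9, 1, 9; Σd² = 84
ρ = 1 − 6·84/(7·48) = 1 − 504/336 = -0.500

-0.500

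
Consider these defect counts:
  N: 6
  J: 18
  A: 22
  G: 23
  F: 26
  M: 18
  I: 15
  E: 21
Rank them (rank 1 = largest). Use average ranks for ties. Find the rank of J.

Sorted (descending): 26, 23, 22, 21, 18, 18, 15, 6
The 2 values of 18 occupy positions 5–6 → average rank (5+6)/2 = 5.5.
J has value 18 → rank 5.5.

5.5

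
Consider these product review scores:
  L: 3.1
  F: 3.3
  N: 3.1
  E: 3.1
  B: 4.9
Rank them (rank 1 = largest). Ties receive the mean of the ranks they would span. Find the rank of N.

Sorted (descending): 4.9, 3.3, 3.1, 3.1, 3.1
The 3 values of 3.1 occupy positions 3–5 → average rank 4.
N has value 3.1 → rank 4.

4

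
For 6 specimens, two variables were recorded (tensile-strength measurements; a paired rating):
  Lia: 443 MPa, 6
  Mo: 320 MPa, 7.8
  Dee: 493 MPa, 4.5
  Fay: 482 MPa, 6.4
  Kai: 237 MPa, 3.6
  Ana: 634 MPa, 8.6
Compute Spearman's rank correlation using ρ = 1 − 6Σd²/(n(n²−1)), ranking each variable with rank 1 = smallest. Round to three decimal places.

Ranks of variable 1: 3, 2, 5, 4, 1, 6
Ranks of variable 2: 3, 5, 2, 4, 1, 6
d = r₁ − r₂: 0, -3, 3, 0, 0, 0
d²: 0, 9, 9, 0, 0, 0; Σd² = 18
ρ = 1 − 6·18/(6·35) = 1 − 108/210 = 0.486

0.486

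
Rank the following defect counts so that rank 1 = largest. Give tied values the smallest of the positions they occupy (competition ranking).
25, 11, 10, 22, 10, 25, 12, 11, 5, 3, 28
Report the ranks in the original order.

2, 6, 8, 4, 8, 2, 5, 6, 10, 11, 1

Sorted (descending): 28, 25, 25, 22, 12, 11, 11, 10, 10, 5, 3
The 2 values of 25 occupy positions 2–3 → each gets rank 2.
The 2 values of 11 occupy positions 6–7 → each gets rank 6.
The 2 values of 10 occupy positions 8–9 → each gets rank 8.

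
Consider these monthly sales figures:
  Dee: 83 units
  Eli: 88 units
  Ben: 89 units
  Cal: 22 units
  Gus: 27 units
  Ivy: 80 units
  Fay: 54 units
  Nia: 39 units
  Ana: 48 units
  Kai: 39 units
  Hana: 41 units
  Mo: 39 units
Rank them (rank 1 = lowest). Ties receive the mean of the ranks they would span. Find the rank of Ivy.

Sorted (ascending): 22, 27, 39, 39, 39, 41, 48, 54, 80, 83, 88, 89
The 3 values of 39 occupy positions 3–5 → average rank 4.
Ivy has value 80 units → rank 9.

9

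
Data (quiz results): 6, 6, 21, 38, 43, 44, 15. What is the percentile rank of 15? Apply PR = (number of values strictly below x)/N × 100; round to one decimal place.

28.6

N = 7.
Strictly below 15: 2. Equal to 15: 1.
PR = 2/7 × 100 = 28.6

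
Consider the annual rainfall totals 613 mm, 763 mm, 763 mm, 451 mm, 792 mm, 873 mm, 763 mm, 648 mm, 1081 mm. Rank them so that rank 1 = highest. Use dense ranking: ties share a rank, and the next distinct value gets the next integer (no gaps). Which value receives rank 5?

Sorted (descending): 1081, 873, 792, 763, 763, 763, 648, 613, 451
The 3 values of 763 share dense rank 4.
Remaining distinct values take the next consecutive integers.
Rank 5 → value 648.

648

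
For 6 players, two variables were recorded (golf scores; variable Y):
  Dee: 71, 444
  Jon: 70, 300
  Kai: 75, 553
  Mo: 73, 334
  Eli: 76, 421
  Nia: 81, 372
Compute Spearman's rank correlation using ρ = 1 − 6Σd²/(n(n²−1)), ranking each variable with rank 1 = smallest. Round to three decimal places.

Ranks of variable 1: 2, 1, 4, 3, 5, 6
Ranks of variable 2: 5, 1, 6, 2, 4, 3
d = r₁ − r₂: -3, 0, -2, 1, 1, 3
d²: 9, 0, 4, 1, 1, 9; Σd² = 24
ρ = 1 − 6·24/(6·35) = 1 − 144/210 = 0.314

0.314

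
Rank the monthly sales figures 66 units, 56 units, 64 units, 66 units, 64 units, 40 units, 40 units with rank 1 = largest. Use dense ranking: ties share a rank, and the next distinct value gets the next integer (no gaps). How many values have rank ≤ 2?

4

Sorted (descending): 66, 66, 64, 64, 56, 40, 40
The 2 values of 66 share dense rank 1.
The 2 values of 64 share dense rank 2.
The 2 values of 40 share dense rank 4.
Remaining distinct values take the next consecutive integers.
Ranks ≤ 2: {1, 1, 2, 2} → 4 values.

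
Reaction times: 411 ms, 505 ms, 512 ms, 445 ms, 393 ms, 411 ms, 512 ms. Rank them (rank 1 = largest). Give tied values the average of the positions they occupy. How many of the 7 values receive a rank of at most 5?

Sorted (descending): 512, 512, 505, 445, 411, 411, 393
The 2 values of 512 occupy positions 1–2 → average rank (1+2)/2 = 1.5.
The 2 values of 411 occupy positions 5–6 → average rank (5+6)/2 = 5.5.
Ranks ≤ 5: {1.5, 1.5, 3, 4} → 4 values.

4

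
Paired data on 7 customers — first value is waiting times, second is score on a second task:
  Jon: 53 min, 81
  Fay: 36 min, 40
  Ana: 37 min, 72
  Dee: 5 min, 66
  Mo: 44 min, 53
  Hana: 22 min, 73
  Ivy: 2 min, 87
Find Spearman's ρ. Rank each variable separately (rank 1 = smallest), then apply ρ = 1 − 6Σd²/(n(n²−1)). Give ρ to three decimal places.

Ranks of variable 1: 7, 4, 5, 2, 6, 3, 1
Ranks of variable 2: 6, 1, 4, 3, 2, 5, 7
d = r₁ − r₂: 1, 3, 1, -1, 4, -2, -6
d²: 1, 9, 1, 1, 16, 4, 36; Σd² = 68
ρ = 1 − 6·68/(7·48) = 1 − 408/336 = -0.214

-0.214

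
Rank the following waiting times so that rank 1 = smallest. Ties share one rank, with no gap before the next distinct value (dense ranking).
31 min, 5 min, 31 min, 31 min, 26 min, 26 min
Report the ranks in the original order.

3, 1, 3, 3, 2, 2

Sorted (ascending): 5, 26, 26, 31, 31, 31
The 2 values of 26 share dense rank 2.
The 3 values of 31 share dense rank 3.
Remaining distinct values take the next consecutive integers.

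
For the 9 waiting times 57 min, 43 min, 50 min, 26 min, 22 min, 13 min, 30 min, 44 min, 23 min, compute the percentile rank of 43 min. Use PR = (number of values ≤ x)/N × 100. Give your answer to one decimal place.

66.7

N = 9.
Strictly below 43: 5. Equal to 43: 1.
PR = 6/9 × 100 = 66.7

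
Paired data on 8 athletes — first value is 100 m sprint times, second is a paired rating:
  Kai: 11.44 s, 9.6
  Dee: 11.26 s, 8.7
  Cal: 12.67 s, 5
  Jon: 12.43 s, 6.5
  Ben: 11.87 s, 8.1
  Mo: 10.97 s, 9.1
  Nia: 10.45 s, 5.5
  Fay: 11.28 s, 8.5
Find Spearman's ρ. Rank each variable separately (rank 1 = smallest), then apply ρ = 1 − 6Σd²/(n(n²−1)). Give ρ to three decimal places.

-0.357

Ranks of variable 1: 5, 3, 8, 7, 6, 2, 1, 4
Ranks of variable 2: 8, 6, 1, 3, 4, 7, 2, 5
d = r₁ − r₂: -3, -3, 7, 4, 2, -5, -1, -1
d²: 9, 9, 49, 16, 4, 25, 1, 1; Σd² = 114
ρ = 1 − 6·114/(8·63) = 1 − 684/504 = -0.357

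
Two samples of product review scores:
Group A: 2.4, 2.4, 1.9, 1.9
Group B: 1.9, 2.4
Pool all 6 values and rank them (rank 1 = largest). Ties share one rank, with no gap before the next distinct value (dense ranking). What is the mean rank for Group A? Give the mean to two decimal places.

1.50

Sorted (descending): 2.4, 2.4, 2.4, 1.9, 1.9, 1.9
The 3 values of 2.4 share dense rank 1.
The 3 values of 1.9 share dense rank 2.
Group A values → pooled ranks: 2.4→1, 2.4→1, 1.9→2, 1.9→2
Mean rank = (1 + 1 + 2 + 2) / 4 = 1.50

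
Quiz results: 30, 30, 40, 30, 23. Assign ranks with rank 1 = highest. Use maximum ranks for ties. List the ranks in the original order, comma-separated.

Sorted (descending): 40, 30, 30, 30, 23
The 3 values of 30 occupy positions 2–4 → each gets rank 4.

4, 4, 1, 4, 5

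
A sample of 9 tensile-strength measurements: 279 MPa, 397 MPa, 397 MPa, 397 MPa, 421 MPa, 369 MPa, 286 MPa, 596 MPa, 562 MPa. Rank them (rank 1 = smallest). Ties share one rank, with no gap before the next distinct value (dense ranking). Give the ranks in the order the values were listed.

Sorted (ascending): 279, 286, 369, 397, 397, 397, 421, 562, 596
The 3 values of 397 share dense rank 4.
Remaining distinct values take the next consecutive integers.

1, 4, 4, 4, 5, 3, 2, 7, 6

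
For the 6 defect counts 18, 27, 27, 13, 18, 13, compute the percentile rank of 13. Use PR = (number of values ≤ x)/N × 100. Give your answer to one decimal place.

N = 6.
Strictly below 13: 0. Equal to 13: 2.
PR = 2/6 × 100 = 33.3

33.3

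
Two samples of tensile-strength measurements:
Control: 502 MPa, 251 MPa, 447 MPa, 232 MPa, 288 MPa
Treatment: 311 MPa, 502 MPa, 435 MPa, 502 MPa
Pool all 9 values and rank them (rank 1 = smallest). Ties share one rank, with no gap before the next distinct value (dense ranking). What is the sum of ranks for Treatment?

23

Sorted (ascending): 232, 251, 288, 311, 435, 447, 502, 502, 502
The 3 values of 502 share dense rank 7.
Remaining distinct values take the next consecutive integers.
Treatment values → pooled ranks: 311→4, 502→7, 435→5, 502→7
Rank sum = 4 + 7 + 5 + 7 = 23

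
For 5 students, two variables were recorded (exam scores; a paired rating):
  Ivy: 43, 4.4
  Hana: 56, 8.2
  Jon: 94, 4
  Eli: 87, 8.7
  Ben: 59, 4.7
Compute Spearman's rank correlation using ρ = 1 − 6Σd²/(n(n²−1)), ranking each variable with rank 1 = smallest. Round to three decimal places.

Ranks of variable 1: 1, 2, 5, 4, 3
Ranks of variable 2: 2, 4, 1, 5, 3
d = r₁ − r₂: -1, -2, 4, -1, 0
d²: 1, 4, 16, 1, 0; Σd² = 22
ρ = 1 − 6·22/(5·24) = 1 − 132/120 = -0.100

-0.100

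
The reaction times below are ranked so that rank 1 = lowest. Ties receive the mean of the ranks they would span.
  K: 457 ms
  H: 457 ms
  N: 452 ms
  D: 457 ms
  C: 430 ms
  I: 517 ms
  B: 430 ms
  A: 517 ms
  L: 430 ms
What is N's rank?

Sorted (ascending): 430, 430, 430, 452, 457, 457, 457, 517, 517
The 3 values of 430 occupy positions 1–3 → average rank 2.
The 3 values of 457 occupy positions 5–7 → average rank 6.
The 2 values of 517 occupy positions 8–9 → average rank (8+9)/2 = 8.5.
N has value 452 ms → rank 4.

4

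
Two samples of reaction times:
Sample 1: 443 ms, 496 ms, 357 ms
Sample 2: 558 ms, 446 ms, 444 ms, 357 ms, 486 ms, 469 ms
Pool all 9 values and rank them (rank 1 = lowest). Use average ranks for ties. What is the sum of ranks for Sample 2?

32.5

Sorted (ascending): 357, 357, 443, 444, 446, 469, 486, 496, 558
The 2 values of 357 occupy positions 1–2 → average rank (1+2)/2 = 1.5.
Sample 2 values → pooled ranks: 558→9, 446→5, 444→4, 357→1.5, 486→7, 469→6
Rank sum = 9 + 5 + 4 + 1.5 + 7 + 6 = 32.5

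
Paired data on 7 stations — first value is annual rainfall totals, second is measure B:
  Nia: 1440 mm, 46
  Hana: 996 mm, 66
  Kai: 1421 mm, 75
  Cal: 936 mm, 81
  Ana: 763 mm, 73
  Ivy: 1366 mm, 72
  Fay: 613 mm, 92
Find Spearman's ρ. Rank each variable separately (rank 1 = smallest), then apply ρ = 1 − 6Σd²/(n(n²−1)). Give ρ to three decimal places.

Ranks of variable 1: 7, 4, 6, 3, 2, 5, 1
Ranks of variable 2: 1, 2, 5, 6, 4, 3, 7
d = r₁ − r₂: 6, 2, 1, -3, -2, 2, -6
d²: 36, 4, 1, 9, 4, 4, 36; Σd² = 94
ρ = 1 − 6·94/(7·48) = 1 − 564/336 = -0.679

-0.679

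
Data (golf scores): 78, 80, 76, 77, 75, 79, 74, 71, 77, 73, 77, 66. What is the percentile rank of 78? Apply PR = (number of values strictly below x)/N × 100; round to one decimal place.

N = 12.
Strictly below 78: 9. Equal to 78: 1.
PR = 9/12 × 100 = 75.0

75.0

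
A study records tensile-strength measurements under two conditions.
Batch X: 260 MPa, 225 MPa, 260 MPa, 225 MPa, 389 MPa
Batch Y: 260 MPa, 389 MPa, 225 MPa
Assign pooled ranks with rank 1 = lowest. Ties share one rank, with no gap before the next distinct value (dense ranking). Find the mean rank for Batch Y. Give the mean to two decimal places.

2.00

Sorted (ascending): 225, 225, 225, 260, 260, 260, 389, 389
The 3 values of 225 share dense rank 1.
The 3 values of 260 share dense rank 2.
The 2 values of 389 share dense rank 3.
Batch Y values → pooled ranks: 260→2, 389→3, 225→1
Mean rank = (2 + 3 + 1) / 3 = 2.00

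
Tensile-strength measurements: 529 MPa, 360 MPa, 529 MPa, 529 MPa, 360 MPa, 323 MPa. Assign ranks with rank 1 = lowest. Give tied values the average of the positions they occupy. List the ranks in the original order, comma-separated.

5, 2.5, 5, 5, 2.5, 1

Sorted (ascending): 323, 360, 360, 529, 529, 529
The 2 values of 360 occupy positions 2–3 → average rank (2+3)/2 = 2.5.
The 3 values of 529 occupy positions 4–6 → average rank 5.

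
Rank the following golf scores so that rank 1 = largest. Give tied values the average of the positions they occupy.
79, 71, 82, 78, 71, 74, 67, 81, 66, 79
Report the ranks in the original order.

Sorted (descending): 82, 81, 79, 79, 78, 74, 71, 71, 67, 66
The 2 values of 79 occupy positions 3–4 → average rank (3+4)/2 = 3.5.
The 2 values of 71 occupy positions 7–8 → average rank (7+8)/2 = 7.5.

3.5, 7.5, 1, 5, 7.5, 6, 9, 2, 10, 3.5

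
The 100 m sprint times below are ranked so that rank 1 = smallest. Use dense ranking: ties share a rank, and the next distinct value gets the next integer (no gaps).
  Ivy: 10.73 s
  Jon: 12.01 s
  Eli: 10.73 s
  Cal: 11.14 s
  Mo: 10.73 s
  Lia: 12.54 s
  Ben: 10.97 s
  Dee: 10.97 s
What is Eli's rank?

Sorted (ascending): 10.73, 10.73, 10.73, 10.97, 10.97, 11.14, 12.01, 12.54
The 3 values of 10.73 share dense rank 1.
The 2 values of 10.97 share dense rank 2.
Remaining distinct values take the next consecutive integers.
Eli has value 10.73 s → rank 1.

1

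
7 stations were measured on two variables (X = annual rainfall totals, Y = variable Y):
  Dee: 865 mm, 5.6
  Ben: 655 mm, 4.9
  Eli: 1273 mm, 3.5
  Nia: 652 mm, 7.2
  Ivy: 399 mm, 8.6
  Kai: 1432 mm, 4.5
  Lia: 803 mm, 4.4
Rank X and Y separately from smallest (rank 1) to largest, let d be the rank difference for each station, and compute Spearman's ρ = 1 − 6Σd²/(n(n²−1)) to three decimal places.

-0.750

Ranks of variable 1: 5, 3, 6, 2, 1, 7, 4
Ranks of variable 2: 5, 4, 1, 6, 7, 3, 2
d = r₁ − r₂: 0, -1, 5, -4, -6, 4, 2
d²: 0, 1, 25, 16, 36, 16, 4; Σd² = 98
ρ = 1 − 6·98/(7·48) = 1 − 588/336 = -0.750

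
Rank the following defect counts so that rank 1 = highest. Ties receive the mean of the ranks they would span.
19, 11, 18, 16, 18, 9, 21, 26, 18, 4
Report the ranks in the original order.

3, 8, 5, 7, 5, 9, 2, 1, 5, 10

Sorted (descending): 26, 21, 19, 18, 18, 18, 16, 11, 9, 4
The 3 values of 18 occupy positions 4–6 → average rank 5.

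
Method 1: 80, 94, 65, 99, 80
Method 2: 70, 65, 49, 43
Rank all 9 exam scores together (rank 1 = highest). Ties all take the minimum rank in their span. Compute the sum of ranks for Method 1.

Sorted (descending): 99, 94, 80, 80, 70, 65, 65, 49, 43
The 2 values of 80 occupy positions 3–4 → each gets rank 3.
The 2 values of 65 occupy positions 6–7 → each gets rank 6.
Method 1 values → pooled ranks: 80→3, 94→2, 65→6, 99→1, 80→3
Rank sum = 3 + 2 + 6 + 1 + 3 = 15

15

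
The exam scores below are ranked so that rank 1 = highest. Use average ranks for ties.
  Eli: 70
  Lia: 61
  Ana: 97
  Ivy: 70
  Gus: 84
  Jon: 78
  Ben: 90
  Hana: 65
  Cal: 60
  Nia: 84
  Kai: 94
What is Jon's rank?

Sorted (descending): 97, 94, 90, 84, 84, 78, 70, 70, 65, 61, 60
The 2 values of 84 occupy positions 4–5 → average rank (4+5)/2 = 4.5.
The 2 values of 70 occupy positions 7–8 → average rank (7+8)/2 = 7.5.
Jon has value 78 → rank 6.

6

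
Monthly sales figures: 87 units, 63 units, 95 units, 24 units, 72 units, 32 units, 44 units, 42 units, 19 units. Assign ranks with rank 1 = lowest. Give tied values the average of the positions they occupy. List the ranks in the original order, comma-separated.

Sorted (ascending): 19, 24, 32, 42, 44, 63, 72, 87, 95
No ties — each value takes its position as its rank.

8, 6, 9, 2, 7, 3, 5, 4, 1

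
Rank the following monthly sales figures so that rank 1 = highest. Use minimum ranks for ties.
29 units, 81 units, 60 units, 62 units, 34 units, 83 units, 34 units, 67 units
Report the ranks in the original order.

Sorted (descending): 83, 81, 67, 62, 60, 34, 34, 29
The 2 values of 34 occupy positions 6–7 → each gets rank 6.

8, 2, 5, 4, 6, 1, 6, 3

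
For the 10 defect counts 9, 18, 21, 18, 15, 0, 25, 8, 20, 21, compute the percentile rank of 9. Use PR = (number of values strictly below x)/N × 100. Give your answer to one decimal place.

20.0

N = 10.
Strictly below 9: 2. Equal to 9: 1.
PR = 2/10 × 100 = 20.0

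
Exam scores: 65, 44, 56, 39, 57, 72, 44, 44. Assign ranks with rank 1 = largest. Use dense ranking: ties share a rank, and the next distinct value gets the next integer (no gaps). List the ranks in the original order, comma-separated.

Sorted (descending): 72, 65, 57, 56, 44, 44, 44, 39
The 3 values of 44 share dense rank 5.
Remaining distinct values take the next consecutive integers.

2, 5, 4, 6, 3, 1, 5, 5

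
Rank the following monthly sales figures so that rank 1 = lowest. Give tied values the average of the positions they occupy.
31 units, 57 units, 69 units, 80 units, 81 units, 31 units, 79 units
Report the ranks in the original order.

1.5, 3, 4, 6, 7, 1.5, 5

Sorted (ascending): 31, 31, 57, 69, 79, 80, 81
The 2 values of 31 occupy positions 1–2 → average rank (1+2)/2 = 1.5.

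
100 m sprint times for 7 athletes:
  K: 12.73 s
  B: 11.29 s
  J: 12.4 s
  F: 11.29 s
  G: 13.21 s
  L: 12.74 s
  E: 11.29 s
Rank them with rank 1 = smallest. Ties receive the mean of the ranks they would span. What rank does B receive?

Sorted (ascending): 11.29, 11.29, 11.29, 12.4, 12.73, 12.74, 13.21
The 3 values of 11.29 occupy positions 1–3 → average rank 2.
B has value 11.29 s → rank 2.

2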